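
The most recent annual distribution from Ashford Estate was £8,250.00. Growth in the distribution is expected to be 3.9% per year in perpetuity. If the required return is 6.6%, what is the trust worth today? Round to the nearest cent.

D₁ = D₀ × (1 + g) = £8,250.00 × 1.039 = £8,571.7500
Growing perpetuity: P = D₁ / (r − g) = £8,571.7500 / (0.066 − 0.039) = £317,472.22

£317472.22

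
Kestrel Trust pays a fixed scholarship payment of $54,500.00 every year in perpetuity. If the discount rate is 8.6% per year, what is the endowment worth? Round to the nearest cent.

$633720.93

Level perpetuity: PV = C / r = $54,500.00 / 0.086 = $633,720.93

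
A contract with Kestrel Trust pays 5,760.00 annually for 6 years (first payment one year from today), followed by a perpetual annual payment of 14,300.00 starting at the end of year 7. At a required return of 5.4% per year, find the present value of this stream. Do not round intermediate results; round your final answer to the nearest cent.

PV of 6-year annuity: 5,760.00 × [1 − (1+0.054)^−6] / 0.054 = 28865.68831
Perpetuity value at year 6: 14,300.00 / 0.054 = 264814.81481
PV of perpetuity: 264814.81481 / (1+0.054)^6 = 193151.73447
Total PV = 28865.68831 + 193151.73447 = 222017.42277

222017.42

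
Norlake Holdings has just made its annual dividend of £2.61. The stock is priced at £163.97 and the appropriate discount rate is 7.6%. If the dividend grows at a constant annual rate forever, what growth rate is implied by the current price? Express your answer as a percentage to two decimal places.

5.91%

P = D₀(1+g)/(r−g) ⇒ P(r−g) = D₀(1+g) ⇒ g(P+D₀) = P·r − D₀
g = (P·r − D₀)/(P + D₀) = (£163.97×0.076 − £2.61) / (£163.97 + £2.61) = 0.059141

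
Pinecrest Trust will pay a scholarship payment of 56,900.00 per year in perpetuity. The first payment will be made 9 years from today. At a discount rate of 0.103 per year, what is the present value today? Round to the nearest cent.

Value at end of year 8: C / r = 56,900.00 / 0.103 = 552,427.1845
Discount to today: PV = 552,427.1845 / (1 + 0.103)^8 = 552,427.1845 / 2.190807 = 252,156.95

252156.95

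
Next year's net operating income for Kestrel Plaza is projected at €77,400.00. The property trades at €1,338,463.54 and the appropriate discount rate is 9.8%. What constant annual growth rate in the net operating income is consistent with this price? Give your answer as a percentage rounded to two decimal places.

P = D₁/(r−g) ⇒ g = r − D₁/P = 0.098 − €77,400.00/€1,338,463.54 = 0.040173

4.02%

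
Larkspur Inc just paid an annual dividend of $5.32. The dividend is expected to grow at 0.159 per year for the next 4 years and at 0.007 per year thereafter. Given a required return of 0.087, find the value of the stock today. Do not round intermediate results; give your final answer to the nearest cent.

$111.59

D_1 = 6.16588
D_2 = 7.14625
D_3 = 8.28251
D_4 = 9.59943
Terminal value at year 4: TV = D_4×(1+g_2)/(r−g_2) = 9.66662/0.08 = 120.83281
P_0 = D_1/(1+r)^1 + D_2/(1+r)^2 + D_3/(1+r)^3 + D_4/(1+r)^4 + TV/(1+r)^4
    = 5.67238 + 6.04811 + 6.44872 + 6.87586 + 86.54992 = 111.59499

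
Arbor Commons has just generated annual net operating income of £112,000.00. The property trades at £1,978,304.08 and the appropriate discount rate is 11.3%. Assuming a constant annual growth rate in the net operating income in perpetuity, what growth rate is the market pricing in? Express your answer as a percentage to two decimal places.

5.34%

P = D₀(1+g)/(r−g) ⇒ P(r−g) = D₀(1+g) ⇒ g(P+D₀) = P·r − D₀
g = (P·r − D₀)/(P + D₀) = (£1,978,304.08×0.113 − £112,000.00) / (£1,978,304.08 + £112,000.00) = 0.053365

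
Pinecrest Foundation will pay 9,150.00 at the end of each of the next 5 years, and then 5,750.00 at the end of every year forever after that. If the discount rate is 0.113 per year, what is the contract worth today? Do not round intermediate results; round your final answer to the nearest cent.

PV of 5-year annuity: 9,150.00 × [1 − (1+0.113)^−5] / 0.113 = 33563.79262
Perpetuity value at year 5: 5,750.00 / 0.113 = 50884.95575
PV of perpetuity: 50884.95575 / (1+0.113)^5 = 29792.95492
Total PV = 33563.79262 + 29792.95492 = 63356.74755

63356.75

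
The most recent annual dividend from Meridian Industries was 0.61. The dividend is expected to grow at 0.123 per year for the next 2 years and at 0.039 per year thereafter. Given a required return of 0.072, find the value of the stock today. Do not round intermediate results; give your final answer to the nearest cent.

22.39

D_1 = 0.68503
D_2 = 0.76929
Terminal value at year 2: TV = D_2×(1+g_2)/(r−g_2) = 0.79929/0.033 = 24.22094
P_0 = D_1/(1+r)^1 + D_2/(1+r)^2 + TV/(1+r)^2
    = 0.63902 + 0.66942 + 21.07664 = 22.38508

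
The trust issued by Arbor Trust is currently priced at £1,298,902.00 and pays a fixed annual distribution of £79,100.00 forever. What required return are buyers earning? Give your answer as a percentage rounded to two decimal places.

6.09%

P = C/r ⇒ r = C/P = £79,100.00/£1,298,902.00 = 0.060898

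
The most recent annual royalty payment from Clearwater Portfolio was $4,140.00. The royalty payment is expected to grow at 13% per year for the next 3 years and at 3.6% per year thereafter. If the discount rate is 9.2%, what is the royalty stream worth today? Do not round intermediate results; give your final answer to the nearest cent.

$98171.75

D_1 = 4678.20000
D_2 = 5286.36600
D_3 = 5973.59358
Terminal value at year 3: TV = D_3×(1+g_2)/(r−g_2) = 6188.64295/0.056 = 110511.48123
P_0 = D_1/(1+r)^1 + D_2/(1+r)^2 + D_3/(1+r)^3 + TV/(1+r)^3
    = 4284.06593 + 4433.14515 + 4587.41211 + 84867.12399 = 98171.74718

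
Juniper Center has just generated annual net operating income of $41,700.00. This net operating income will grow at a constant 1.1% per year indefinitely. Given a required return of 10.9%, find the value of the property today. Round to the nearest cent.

$430190.82

D₁ = D₀ × (1 + g) = $41,700.00 × 1.011 = $42,158.7000
Growing perpetuity: P = D₁ / (r − g) = $42,158.7000 / (0.109 − 0.011) = $430,190.82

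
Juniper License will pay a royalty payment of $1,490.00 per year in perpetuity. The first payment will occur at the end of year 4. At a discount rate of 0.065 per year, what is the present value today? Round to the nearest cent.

Value at end of year 3: C / r = $1,490.00 / 0.065 = $22,923.0769
Discount to today: PV = $22,923.0769 / (1 + 0.065)^3 = $22,923.0769 / 1.207950 = $18,976.85

$18976.85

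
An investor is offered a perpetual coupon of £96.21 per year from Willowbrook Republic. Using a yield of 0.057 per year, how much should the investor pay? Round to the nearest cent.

Level perpetuity: PV = C / r = £96.21 / 0.057 = £1,687.89

£1687.89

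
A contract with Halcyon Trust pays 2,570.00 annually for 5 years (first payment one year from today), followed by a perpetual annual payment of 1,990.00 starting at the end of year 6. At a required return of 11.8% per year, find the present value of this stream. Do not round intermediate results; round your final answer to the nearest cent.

18965.58

PV of 5-year annuity: 2,570.00 × [1 − (1+0.118)^−5] / 0.118 = 9310.36031
Perpetuity value at year 5: 1,990.00 / 0.118 = 16864.40678
PV of perpetuity: 16864.40678 / (1+0.118)^5 = 9655.21728
Total PV = 9310.36031 + 9655.21728 = 18965.57759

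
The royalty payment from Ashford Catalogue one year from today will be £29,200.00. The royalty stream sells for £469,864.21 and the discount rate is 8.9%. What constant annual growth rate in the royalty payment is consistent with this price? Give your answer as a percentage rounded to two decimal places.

2.69%

P = D₁/(r−g) ⇒ g = r − D₁/P = 0.089 − £29,200.00/£469,864.21 = 0.026854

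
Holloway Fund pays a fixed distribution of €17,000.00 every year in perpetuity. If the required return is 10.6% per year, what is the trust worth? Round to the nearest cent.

€160377.36

Level perpetuity: PV = C / r = €17,000.00 / 0.106 = €160,377.36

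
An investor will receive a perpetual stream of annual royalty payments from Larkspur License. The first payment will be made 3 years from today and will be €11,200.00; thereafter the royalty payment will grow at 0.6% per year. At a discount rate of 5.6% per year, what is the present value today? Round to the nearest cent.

€200872.36

Value at end of year 2: C₁ / (r − g) = €11,200.00 / (0.056 − 0.006) = €224,000.0000
Discount to today: PV = €224,000.0000 / (1 + 0.056)^2 = €224,000.0000 / 1.115136 = €200,872.36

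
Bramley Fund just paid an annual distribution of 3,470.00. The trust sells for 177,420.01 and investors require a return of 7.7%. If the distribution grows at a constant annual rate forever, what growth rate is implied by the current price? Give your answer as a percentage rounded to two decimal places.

5.63%

P = D₀(1+g)/(r−g) ⇒ P(r−g) = D₀(1+g) ⇒ g(P+D₀) = P·r − D₀
g = (P·r − D₀)/(P + D₀) = (177,420.01×0.077 − 3,470.00) / (177,420.01 + 3,470.00) = 0.056340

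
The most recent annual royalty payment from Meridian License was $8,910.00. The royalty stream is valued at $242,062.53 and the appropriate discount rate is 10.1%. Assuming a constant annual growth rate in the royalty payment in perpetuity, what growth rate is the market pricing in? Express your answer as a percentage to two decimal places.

6.19%

P = D₀(1+g)/(r−g) ⇒ P(r−g) = D₀(1+g) ⇒ g(P+D₀) = P·r − D₀
g = (P·r − D₀)/(P + D₀) = ($242,062.53×0.101 − $8,910.00) / ($242,062.53 + $8,910.00) = 0.061912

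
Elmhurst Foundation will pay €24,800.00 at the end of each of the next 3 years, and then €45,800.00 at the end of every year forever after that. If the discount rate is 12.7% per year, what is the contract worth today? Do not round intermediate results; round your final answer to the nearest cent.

€310792.04

PV of 3-year annuity: €24,800.00 × [1 − (1+0.127)^−3] / 0.127 = 58856.16647
Perpetuity value at year 3: €45,800.00 / 0.127 = 360629.92126
PV of perpetuity: 360629.92126 / (1+0.127)^3 = 251935.87188
Total PV = 58856.16647 + 251935.87188 = 310792.03836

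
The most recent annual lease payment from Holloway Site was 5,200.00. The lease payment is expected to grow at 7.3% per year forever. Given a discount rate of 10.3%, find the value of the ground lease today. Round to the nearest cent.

185986.67

D₁ = D₀ × (1 + g) = 5,200.00 × 1.073 = 5,579.6000
Growing perpetuity: P = D₁ / (r − g) = 5,579.6000 / (0.103 − 0.073) = 185,986.67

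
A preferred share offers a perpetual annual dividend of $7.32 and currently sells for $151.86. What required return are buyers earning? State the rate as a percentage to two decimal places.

P = C/r ⇒ r = C/P = $7.32/$151.86 = 0.048202

4.82%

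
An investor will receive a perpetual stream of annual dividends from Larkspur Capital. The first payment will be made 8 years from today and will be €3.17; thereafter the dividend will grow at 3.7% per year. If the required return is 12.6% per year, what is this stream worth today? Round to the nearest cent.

€15.52

Value at end of year 7: C₁ / (r − g) = €3.17 / (0.126 − 0.037) = €35.6180
Discount to today: PV = €35.6180 / (1 + 0.126)^7 = €35.6180 / 2.294926 = €15.52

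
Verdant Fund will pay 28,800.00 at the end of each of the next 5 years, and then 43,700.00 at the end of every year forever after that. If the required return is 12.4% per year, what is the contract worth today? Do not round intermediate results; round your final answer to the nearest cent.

299236.20

PV of 5-year annuity: 28,800.00 × [1 − (1+0.124)^−5] / 0.124 = 102796.97834
Perpetuity value at year 5: 43,700.00 / 0.124 = 352419.35484
PV of perpetuity: 352419.35484 / (1+0.124)^5 = 196439.21757
Total PV = 102796.97834 + 196439.21757 = 299236.19591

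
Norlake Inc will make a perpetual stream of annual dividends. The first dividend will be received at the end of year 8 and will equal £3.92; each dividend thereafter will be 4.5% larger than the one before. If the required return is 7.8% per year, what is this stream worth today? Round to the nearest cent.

£70.22

Value at end of year 7: C₁ / (r − g) = £3.92 / (0.078 − 0.045) = £118.7879
Discount to today: PV = £118.7879 / (1 + 0.078)^7 = £118.7879 / 1.691731 = £70.22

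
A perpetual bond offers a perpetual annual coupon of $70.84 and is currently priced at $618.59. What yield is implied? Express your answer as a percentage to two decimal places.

P = C/r ⇒ r = C/P = $70.84/$618.59 = 0.114519

11.45%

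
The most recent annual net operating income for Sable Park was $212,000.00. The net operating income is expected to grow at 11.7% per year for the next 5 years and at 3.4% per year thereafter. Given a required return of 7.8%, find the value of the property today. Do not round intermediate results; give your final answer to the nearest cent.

$7131554.60

D_1 = 236804.00000
D_2 = 264510.06800
D_3 = 295457.74596
D_4 = 330026.30223
D_5 = 368639.37959
Terminal value at year 5: TV = D_5×(1+g_2)/(r−g_2) = 381173.11850/0.044 = 8663025.42046
P_0 = D_1/(1+r)^1 + D_2/(1+r)^2 + D_3/(1+r)^3 + D_4/(1+r)^4 + D_5/(1+r)^5 + TV/(1+r)^5
    = 219669.75881 + 227616.99498 + 235851.74712 + 244384.41701 + 253225.78275 + 5950805.89451 = 7131554.59518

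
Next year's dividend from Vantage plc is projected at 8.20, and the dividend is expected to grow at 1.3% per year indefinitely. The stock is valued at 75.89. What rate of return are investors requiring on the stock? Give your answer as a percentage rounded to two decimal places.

12.11%

P = D₁/(r − g) ⇒ r = D₁/P + g = 8.2000/75.89 + 0.013 = 0.108051 + 0.013 = 0.121051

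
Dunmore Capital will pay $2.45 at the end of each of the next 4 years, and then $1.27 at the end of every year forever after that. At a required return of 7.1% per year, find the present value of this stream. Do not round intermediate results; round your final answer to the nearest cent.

$21.88

PV of 4-year annuity: $2.45 × [1 − (1+0.071)^−4] / 0.071 = 8.27997
Perpetuity value at year 4: $1.27 / 0.071 = 17.88732
PV of perpetuity: 17.88732 / (1+0.071)^4 = 13.59526
Total PV = 8.27997 + 13.59526 = 21.87523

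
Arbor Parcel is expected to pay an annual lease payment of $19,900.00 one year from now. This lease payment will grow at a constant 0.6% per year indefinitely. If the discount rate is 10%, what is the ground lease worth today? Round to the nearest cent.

$211702.13

Growing perpetuity: P = D₁ / (r − g) = $19,900.0000 / (0.1 − 0.006) = $211,702.13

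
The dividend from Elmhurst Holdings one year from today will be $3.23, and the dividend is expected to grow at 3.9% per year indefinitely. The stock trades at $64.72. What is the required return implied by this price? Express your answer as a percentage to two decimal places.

P = D₁/(r − g) ⇒ r = D₁/P + g = $3.2300/$64.72 + 0.039 = 0.049907 + 0.039 = 0.088907

8.89%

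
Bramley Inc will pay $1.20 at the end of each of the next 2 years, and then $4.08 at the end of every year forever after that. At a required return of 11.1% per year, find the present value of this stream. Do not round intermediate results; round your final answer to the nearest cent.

$31.83

PV of 2-year annuity: $1.20 × [1 − (1+0.111)^−2] / 0.111 = 2.05230
Perpetuity value at year 2: $4.08 / 0.111 = 36.75676
PV of perpetuity: 36.75676 / (1+0.111)^2 = 29.77893
Total PV = 2.05230 + 29.77893 = 31.83123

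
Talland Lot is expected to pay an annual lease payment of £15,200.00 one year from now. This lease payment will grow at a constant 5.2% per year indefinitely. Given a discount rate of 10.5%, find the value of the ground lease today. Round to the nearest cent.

£286792.45

Growing perpetuity: P = D₁ / (r − g) = £15,200.0000 / (0.105 − 0.052) = £286,792.45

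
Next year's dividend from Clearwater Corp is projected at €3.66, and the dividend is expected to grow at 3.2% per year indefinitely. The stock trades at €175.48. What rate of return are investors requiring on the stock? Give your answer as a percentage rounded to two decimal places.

5.29%

P = D₁/(r − g) ⇒ r = D₁/P + g = €3.6600/€175.48 + 0.032 = 0.020857 + 0.032 = 0.052857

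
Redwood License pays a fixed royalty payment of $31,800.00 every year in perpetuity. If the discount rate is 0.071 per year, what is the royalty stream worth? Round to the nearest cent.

$447887.32

Level perpetuity: PV = C / r = $31,800.00 / 0.071 = $447,887.32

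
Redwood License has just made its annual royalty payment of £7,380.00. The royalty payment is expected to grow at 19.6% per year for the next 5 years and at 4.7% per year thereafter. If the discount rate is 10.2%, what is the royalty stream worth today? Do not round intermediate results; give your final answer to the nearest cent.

D_1 = 8826.48000
D_2 = 10556.47008
D_3 = 12625.53822
D_4 = 15100.14371
D_5 = 18059.77187
Terminal value at year 5: TV = D_5×(1+g_2)/(r−g_2) = 18908.58115/0.055 = 343792.38455
P_0 = D_1/(1+r)^1 + D_2/(1+r)^2 + D_3/(1+r)^3 + D_4/(1+r)^4 + D_5/(1+r)^5 + TV/(1+r)^5
    = 8009.50998 + 8692.71682 + 9434.20083 + 10238.93303 + 11112.30844 + 211537.94434 = 259025.61345

£259025.61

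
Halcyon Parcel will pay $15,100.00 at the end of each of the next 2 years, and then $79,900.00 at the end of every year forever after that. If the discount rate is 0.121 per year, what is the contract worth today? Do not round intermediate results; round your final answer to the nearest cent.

$550959.01

PV of 2-year annuity: $15,100.00 × [1 − (1+0.121)^−2] / 0.121 = 25486.27651
Perpetuity value at year 2: $79,900.00 / 0.121 = 660330.57851
PV of perpetuity: 660330.57851 / (1+0.121)^2 = 525472.73128
Total PV = 25486.27651 + 525472.73128 = 550959.00779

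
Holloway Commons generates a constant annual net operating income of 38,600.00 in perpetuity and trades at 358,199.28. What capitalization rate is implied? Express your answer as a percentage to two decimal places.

P = C/r ⇒ r = C/P = 38,600.00/358,199.28 = 0.107761

10.78%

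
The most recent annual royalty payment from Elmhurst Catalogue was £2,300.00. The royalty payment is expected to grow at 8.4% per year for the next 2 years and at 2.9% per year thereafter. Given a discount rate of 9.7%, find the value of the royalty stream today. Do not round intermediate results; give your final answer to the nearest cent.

D_1 = 2493.20000
D_2 = 2702.62880
Terminal value at year 2: TV = D_2×(1+g_2)/(r−g_2) = 2781.00504/0.068 = 40897.13287
P_0 = D_1/(1+r)^1 + D_2/(1+r)^2 + TV/(1+r)^2
    = 2272.74385 + 2245.81069 + 33984.40004 = 38502.95458

£38502.95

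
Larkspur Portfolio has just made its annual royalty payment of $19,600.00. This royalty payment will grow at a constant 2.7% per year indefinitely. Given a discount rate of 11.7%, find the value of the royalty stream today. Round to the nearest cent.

D₁ = D₀ × (1 + g) = $19,600.00 × 1.027 = $20,129.2000
Growing perpetuity: P = D₁ / (r − g) = $20,129.2000 / (0.117 − 0.027) = $223,657.78

$223657.78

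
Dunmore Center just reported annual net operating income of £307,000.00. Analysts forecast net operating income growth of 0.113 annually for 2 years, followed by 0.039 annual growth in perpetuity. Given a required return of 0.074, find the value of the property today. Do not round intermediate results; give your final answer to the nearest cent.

D_1 = 341691.00000
D_2 = 380302.08300
Terminal value at year 2: TV = D_2×(1+g_2)/(r−g_2) = 395133.86424/0.035 = 11289538.97820
P_0 = D_1/(1+r)^1 + D_2/(1+r)^2 + TV/(1+r)^2
    = 318148.04469 + 329700.90665 + 9787406.91458 = 10435255.86592

£10435255.87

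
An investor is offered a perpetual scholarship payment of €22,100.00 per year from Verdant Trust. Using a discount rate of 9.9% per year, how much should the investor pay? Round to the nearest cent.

€223232.32

Level perpetuity: PV = C / r = €22,100.00 / 0.099 = €223,232.32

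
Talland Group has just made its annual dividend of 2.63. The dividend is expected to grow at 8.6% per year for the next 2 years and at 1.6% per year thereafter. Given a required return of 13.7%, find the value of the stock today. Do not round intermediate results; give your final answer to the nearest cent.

D_1 = 2.85618
D_2 = 3.10181
Terminal value at year 2: TV = D_2×(1+g_2)/(r−g_2) = 3.15144/0.121 = 26.04496
P_0 = D_1/(1+r)^1 + D_2/(1+r)^2 + TV/(1+r)^2
    = 2.51203 + 2.39935 + 20.14665 = 25.05803

25.06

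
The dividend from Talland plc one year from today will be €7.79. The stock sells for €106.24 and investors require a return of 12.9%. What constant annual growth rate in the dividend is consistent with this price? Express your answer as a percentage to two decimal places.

P = D₁/(r−g) ⇒ g = r − D₁/P = 0.129 − €7.79/€106.24 = 0.055675

5.57%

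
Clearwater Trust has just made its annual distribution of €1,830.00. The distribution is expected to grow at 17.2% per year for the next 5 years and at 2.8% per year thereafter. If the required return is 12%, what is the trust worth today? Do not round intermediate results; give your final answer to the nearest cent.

D_1 = 2144.76000
D_2 = 2513.65872
D_3 = 2946.00802
D_4 = 3452.72140
D_5 = 4046.58948
Terminal value at year 5: TV = D_5×(1+g_2)/(r−g_2) = 4159.89399/0.092 = 45216.23897
P_0 = D_1/(1+r)^1 + D_2/(1+r)^2 + D_3/(1+r)^3 + D_4/(1+r)^4 + D_5/(1+r)^5 + TV/(1+r)^5
    = 1914.96429 + 2003.87334 + 2096.91032 + 2194.26687 + 2296.14354 + 25656.90831 = 36163.06667

€36163.07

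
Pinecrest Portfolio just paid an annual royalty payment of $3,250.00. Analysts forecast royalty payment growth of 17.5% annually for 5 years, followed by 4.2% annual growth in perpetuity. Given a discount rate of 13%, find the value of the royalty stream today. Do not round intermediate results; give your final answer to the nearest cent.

D_1 = 3818.75000
D_2 = 4487.03125
D_3 = 5272.26172
D_4 = 6194.90752
D_5 = 7279.01634
Terminal value at year 5: TV = D_5×(1+g_2)/(r−g_2) = 7584.73502/0.088 = 86190.17070
P_0 = D_1/(1+r)^1 + D_2/(1+r)^2 + D_3/(1+r)^3 + D_4/(1+r)^4 + D_5/(1+r)^5 + TV/(1+r)^5
    = 3379.42478 + 3514.00364 + 3653.94184 + 3799.45280 + 3950.75844 + 46780.57153 = 65078.15303

$65078.15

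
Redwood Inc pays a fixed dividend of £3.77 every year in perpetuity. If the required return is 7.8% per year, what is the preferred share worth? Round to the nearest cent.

Level perpetuity: PV = C / r = £3.77 / 0.078 = £48.33

£48.33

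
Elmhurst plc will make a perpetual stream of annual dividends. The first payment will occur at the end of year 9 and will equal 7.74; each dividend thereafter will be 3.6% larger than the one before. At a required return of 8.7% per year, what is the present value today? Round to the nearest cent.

Value at end of year 8: C₁ / (r − g) = 7.74 / (0.087 − 0.036) = 151.7647
Discount to today: PV = 151.7647 / (1 + 0.087)^8 = 151.7647 / 1.949110 = 77.86

77.86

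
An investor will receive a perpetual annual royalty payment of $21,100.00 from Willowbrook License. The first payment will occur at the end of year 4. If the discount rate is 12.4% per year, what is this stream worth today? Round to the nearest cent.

Value at end of year 3: C / r = $21,100.00 / 0.124 = $170,161.2903
Discount to today: PV = $170,161.2903 / (1 + 0.124)^3 = $170,161.2903 / 1.420035 = $119,828.97

$119828.97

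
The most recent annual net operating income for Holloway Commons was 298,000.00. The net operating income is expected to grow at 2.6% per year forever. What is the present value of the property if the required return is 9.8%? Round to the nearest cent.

D₁ = D₀ × (1 + g) = 298,000.00 × 1.026 = 305,748.0000
Growing perpetuity: P = D₁ / (r − g) = 305,748.0000 / (0.098 − 0.026) = 4,246,500.00

4246500.00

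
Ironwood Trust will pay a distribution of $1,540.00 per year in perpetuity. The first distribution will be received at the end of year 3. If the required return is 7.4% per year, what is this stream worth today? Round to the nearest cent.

Value at end of year 2: C / r = $1,540.00 / 0.074 = $20,810.8108
Discount to today: PV = $20,810.8108 / (1 + 0.074)^2 = $20,810.8108 / 1.153476 = $18,041.82

$18041.82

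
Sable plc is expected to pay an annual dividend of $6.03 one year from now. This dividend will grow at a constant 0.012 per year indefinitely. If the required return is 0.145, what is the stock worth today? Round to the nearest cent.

Growing perpetuity: P = D₁ / (r − g) = $6.0300 / (0.145 − 0.012) = $45.34

$45.34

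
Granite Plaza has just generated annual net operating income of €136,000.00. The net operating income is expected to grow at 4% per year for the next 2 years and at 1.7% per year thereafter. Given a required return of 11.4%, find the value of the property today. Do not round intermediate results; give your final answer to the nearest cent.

€1488249.64

D_1 = 141440.00000
D_2 = 147097.60000
Terminal value at year 2: TV = D_2×(1+g_2)/(r−g_2) = 149598.25920/0.097 = 1542250.09485
P_0 = D_1/(1+r)^1 + D_2/(1+r)^2 + TV/(1+r)^2
    = 126965.88869 + 118531.88890 + 1242751.86612 = 1488249.64371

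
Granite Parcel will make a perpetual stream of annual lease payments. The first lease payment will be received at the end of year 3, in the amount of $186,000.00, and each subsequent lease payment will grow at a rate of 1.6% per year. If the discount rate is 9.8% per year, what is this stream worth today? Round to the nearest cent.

$1881457.50

Value at end of year 2: C₁ / (r − g) = $186,000.00 / (0.098 − 0.016) = $2,268,292.6829
Discount to today: PV = $2,268,292.6829 / (1 + 0.098)^2 = $2,268,292.6829 / 1.205604 = $1,881,457.50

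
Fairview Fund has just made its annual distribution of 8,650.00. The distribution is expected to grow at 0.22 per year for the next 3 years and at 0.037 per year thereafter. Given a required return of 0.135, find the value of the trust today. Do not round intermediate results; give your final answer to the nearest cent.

143708.35

D_1 = 10553.00000
D_2 = 12874.66000
D_3 = 15707.08520
Terminal value at year 3: TV = D_3×(1+g_2)/(r−g_2) = 16288.24735/0.098 = 166206.60564
P_0 = D_1/(1+r)^1 + D_2/(1+r)^2 + D_3/(1+r)^3 + TV/(1+r)^3
    = 9297.79736 + 9994.10817 + 10742.56561 + 113673.88306 = 143708.35420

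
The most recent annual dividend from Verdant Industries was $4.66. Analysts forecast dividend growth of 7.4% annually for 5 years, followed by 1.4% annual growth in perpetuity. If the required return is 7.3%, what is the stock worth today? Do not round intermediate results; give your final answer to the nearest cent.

D_1 = 5.00484
D_2 = 5.37520
D_3 = 5.77296
D_4 = 6.20016
D_5 = 6.65897
Terminal value at year 5: TV = D_5×(1+g_2)/(r−g_2) = 6.75220/0.059 = 114.44406
P_0 = D_1/(1+r)^1 + D_2/(1+r)^2 + D_3/(1+r)^3 + D_4/(1+r)^4 + D_5/(1+r)^5 + TV/(1+r)^5
    = 4.66434 + 4.66869 + 4.67304 + 4.67740 + 4.68176 + 80.46271 = 103.82794

$103.83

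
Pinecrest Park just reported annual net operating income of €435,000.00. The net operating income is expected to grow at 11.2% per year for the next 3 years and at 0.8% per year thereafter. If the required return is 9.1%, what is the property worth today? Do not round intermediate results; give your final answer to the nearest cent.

€6949748.84

D_1 = 483720.00000
D_2 = 537896.64000
D_3 = 598141.06368
Terminal value at year 3: TV = D_3×(1+g_2)/(r−g_2) = 602926.19219/0.083 = 7264170.99023
P_0 = D_1/(1+r)^1 + D_2/(1+r)^2 + D_3/(1+r)^3 + TV/(1+r)^3
    = 443373.05225 + 451907.27232 + 460605.76243 + 5593862.75342 = 6949748.84042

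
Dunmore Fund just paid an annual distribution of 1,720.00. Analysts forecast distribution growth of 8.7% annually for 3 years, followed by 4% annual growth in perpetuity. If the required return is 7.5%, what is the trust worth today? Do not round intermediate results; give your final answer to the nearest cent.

58115.35

D_1 = 1869.64000
D_2 = 2032.29868
D_3 = 2209.10867
Terminal value at year 3: TV = D_3×(1+g_2)/(r−g_2) = 2297.47301/0.035 = 65642.08605
P_0 = D_1/(1+r)^1 + D_2/(1+r)^2 + D_3/(1+r)^3 + TV/(1+r)^3
    = 1739.20000 + 1758.61433 + 1778.24537 + 52839.29097 = 58115.35067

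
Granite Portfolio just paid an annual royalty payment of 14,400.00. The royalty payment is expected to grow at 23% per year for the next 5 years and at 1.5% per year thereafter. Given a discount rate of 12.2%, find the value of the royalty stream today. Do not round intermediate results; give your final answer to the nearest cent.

D_1 = 17712.00000
D_2 = 21785.76000
D_3 = 26796.48480
D_4 = 32959.67630
D_5 = 40540.40185
Terminal value at year 5: TV = D_5×(1+g_2)/(r−g_2) = 41148.50788/0.107 = 384565.49422
P_0 = D_1/(1+r)^1 + D_2/(1+r)^2 + D_3/(1+r)^3 + D_4/(1+r)^4 + D_5/(1+r)^5 + TV/(1+r)^5
    = 15786.09626 + 17305.61354 + 18971.39453 + 20797.51806 + 22799.41820 + 216274.85487 = 311934.89546

311934.90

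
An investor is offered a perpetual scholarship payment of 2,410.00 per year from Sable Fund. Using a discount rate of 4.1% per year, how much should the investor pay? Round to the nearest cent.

Level perpetuity: PV = C / r = 2,410.00 / 0.041 = 58,780.49

58780.49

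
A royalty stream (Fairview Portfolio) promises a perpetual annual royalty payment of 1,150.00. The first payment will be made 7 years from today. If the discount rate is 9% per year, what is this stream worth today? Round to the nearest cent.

Value at end of year 6: C / r = 1,150.00 / 0.09 = 12,777.7778
Discount to today: PV = 12,777.7778 / (1 + 0.09)^6 = 12,777.7778 / 1.677100 = 7,618.97

7618.97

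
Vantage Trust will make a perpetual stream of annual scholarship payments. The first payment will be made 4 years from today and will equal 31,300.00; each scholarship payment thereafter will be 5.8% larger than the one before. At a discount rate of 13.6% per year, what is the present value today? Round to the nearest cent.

273725.17

Value at end of year 3: C₁ / (r − g) = 31,300.00 / (0.136 − 0.058) = 401,282.0513
Discount to today: PV = 401,282.0513 / (1 + 0.136)^3 = 401,282.0513 / 1.466003 = 273,725.17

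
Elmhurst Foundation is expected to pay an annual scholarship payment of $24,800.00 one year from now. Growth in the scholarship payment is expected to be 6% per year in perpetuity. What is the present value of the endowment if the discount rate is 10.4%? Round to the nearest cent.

$563636.36

Growing perpetuity: P = D₁ / (r − g) = $24,800.0000 / (0.104 − 0.06) = $563,636.36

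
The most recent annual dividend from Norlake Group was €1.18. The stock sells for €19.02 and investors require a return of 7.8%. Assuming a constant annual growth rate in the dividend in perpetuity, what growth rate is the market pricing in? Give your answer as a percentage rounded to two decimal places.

1.50%

P = D₀(1+g)/(r−g) ⇒ P(r−g) = D₀(1+g) ⇒ g(P+D₀) = P·r − D₀
g = (P·r − D₀)/(P + D₀) = (€19.02×0.078 − €1.18) / (€19.02 + €1.18) = 0.015028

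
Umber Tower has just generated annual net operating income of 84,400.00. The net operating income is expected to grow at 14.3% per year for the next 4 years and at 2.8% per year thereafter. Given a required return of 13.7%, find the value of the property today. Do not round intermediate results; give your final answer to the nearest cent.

D_1 = 96469.20000
D_2 = 110264.29560
D_3 = 126032.08987
D_4 = 144054.67872
Terminal value at year 4: TV = D_4×(1+g_2)/(r−g_2) = 148088.20973/0.109 = 1358607.42868
P_0 = D_1/(1+r)^1 + D_2/(1+r)^2 + D_3/(1+r)^3 + D_4/(1+r)^4 + TV/(1+r)^4
    = 84845.38259 + 85293.11548 + 85743.21107 + 86195.68184 + 812928.08196 = 1155005.47294

1155005.47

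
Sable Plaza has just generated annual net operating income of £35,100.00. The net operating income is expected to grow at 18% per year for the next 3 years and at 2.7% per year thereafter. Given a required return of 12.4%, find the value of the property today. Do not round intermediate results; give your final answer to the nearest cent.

£546129.99

D_1 = 41418.00000
D_2 = 48873.24000
D_3 = 57670.42320
Terminal value at year 3: TV = D_3×(1+g_2)/(r−g_2) = 59227.52463/0.097 = 610593.03739
P_0 = D_1/(1+r)^1 + D_2/(1+r)^2 + D_3/(1+r)^3 + TV/(1+r)^3
    = 36848.75445 + 38684.63545 + 40611.98384 + 429984.61239 = 546129.98613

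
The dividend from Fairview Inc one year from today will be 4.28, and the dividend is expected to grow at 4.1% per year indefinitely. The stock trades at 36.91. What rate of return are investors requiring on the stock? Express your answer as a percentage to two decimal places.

15.70%

P = D₁/(r − g) ⇒ r = D₁/P + g = 4.2800/36.91 + 0.041 = 0.115958 + 0.041 = 0.156958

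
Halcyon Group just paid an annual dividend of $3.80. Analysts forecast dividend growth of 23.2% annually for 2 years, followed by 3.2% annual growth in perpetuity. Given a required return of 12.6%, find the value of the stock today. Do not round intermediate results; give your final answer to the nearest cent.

$58.65

D_1 = 4.68160
D_2 = 5.76773
Terminal value at year 2: TV = D_2×(1+g_2)/(r−g_2) = 5.95230/0.094 = 63.32233
P_0 = D_1/(1+r)^1 + D_2/(1+r)^2 + TV/(1+r)^2
    = 4.15773 + 4.54913 + 49.94363 = 58.65048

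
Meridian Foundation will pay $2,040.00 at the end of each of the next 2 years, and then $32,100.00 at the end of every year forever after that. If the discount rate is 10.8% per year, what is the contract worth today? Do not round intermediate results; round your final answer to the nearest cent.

$245606.73

PV of 2-year annuity: $2,040.00 × [1 − (1+0.108)^−2] / 0.108 = 3502.84768
Perpetuity value at year 2: $32,100.00 / 0.108 = 297222.22222
PV of perpetuity: 297222.22222 / (1+0.108)^2 = 242103.88365
Total PV = 3502.84768 + 242103.88365 = 245606.73134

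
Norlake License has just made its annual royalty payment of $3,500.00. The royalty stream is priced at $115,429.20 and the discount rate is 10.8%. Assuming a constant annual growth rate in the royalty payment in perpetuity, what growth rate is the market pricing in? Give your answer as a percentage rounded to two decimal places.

7.54%

P = D₀(1+g)/(r−g) ⇒ P(r−g) = D₀(1+g) ⇒ g(P+D₀) = P·r − D₀
g = (P·r − D₀)/(P + D₀) = ($115,429.20×0.108 − $3,500.00) / ($115,429.20 + $3,500.00) = 0.075392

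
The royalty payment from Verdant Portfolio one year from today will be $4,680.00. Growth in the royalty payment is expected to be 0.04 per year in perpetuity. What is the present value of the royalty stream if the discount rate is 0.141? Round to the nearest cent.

Growing perpetuity: P = D₁ / (r − g) = $4,680.0000 / (0.141 − 0.04) = $46,336.63

$46336.63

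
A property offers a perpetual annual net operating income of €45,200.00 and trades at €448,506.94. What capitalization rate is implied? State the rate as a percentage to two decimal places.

P = C/r ⇒ r = C/P = €45,200.00/€448,506.94 = 0.100779

10.08%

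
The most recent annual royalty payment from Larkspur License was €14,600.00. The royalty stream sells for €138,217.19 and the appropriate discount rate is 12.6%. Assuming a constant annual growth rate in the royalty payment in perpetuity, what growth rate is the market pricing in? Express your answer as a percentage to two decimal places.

P = D₀(1+g)/(r−g) ⇒ P(r−g) = D₀(1+g) ⇒ g(P+D₀) = P·r − D₀
g = (P·r − D₀)/(P + D₀) = (€138,217.19×0.126 − €14,600.00) / (€138,217.19 + €14,600.00) = 0.018423

1.84%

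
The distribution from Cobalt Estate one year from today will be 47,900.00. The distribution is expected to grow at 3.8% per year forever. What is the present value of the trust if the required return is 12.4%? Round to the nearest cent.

Growing perpetuity: P = D₁ / (r − g) = 47,900.0000 / (0.124 − 0.038) = 556,976.74

556976.74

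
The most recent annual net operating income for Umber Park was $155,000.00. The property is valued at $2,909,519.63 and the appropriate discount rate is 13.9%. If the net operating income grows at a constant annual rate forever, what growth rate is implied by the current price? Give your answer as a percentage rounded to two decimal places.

P = D₀(1+g)/(r−g) ⇒ P(r−g) = D₀(1+g) ⇒ g(P+D₀) = P·r − D₀
g = (P·r − D₀)/(P + D₀) = ($2,909,519.63×0.139 − $155,000.00) / ($2,909,519.63 + $155,000.00) = 0.081391

8.14%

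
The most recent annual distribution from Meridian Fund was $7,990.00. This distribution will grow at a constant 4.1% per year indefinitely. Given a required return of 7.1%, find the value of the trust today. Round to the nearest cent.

$277253.00

D₁ = D₀ × (1 + g) = $7,990.00 × 1.041 = $8,317.5900
Growing perpetuity: P = D₁ / (r − g) = $8,317.5900 / (0.071 − 0.041) = $277,253.00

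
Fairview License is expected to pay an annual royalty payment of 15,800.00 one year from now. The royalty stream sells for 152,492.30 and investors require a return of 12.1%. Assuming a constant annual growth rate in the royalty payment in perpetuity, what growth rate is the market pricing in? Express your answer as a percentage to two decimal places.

P = D₁/(r−g) ⇒ g = r − D₁/P = 0.121 − 15,800.00/152,492.30 = 0.017388

1.74%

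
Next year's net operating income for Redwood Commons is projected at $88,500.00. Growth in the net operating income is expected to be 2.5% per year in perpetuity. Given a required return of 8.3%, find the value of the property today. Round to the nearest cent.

Growing perpetuity: P = D₁ / (r − g) = $88,500.0000 / (0.083 − 0.025) = $1,525,862.07

$1525862.07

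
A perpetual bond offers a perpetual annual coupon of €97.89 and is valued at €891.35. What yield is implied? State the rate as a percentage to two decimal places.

P = C/r ⇒ r = C/P = €97.89/€891.35 = 0.109822

10.98%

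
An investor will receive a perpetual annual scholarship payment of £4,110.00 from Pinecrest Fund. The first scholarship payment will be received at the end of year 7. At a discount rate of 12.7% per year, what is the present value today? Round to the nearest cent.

£15794.09

Value at end of year 6: C / r = £4,110.00 / 0.127 = £32,362.2047
Discount to today: PV = £32,362.2047 / (1 + 0.127)^6 = £32,362.2047 / 2.049007 = £15,794.09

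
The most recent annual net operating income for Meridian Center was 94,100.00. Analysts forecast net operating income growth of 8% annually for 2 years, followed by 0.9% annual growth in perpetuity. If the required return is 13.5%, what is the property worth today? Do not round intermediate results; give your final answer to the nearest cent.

D_1 = 101628.00000
D_2 = 109758.24000
Terminal value at year 2: TV = D_2×(1+g_2)/(r−g_2) = 110746.06416/0.126 = 878937.01714
P_0 = D_1/(1+r)^1 + D_2/(1+r)^2 + TV/(1+r)^2
    = 89540.08811 + 85201.14111 + 682285.32837 = 857026.55758

857026.56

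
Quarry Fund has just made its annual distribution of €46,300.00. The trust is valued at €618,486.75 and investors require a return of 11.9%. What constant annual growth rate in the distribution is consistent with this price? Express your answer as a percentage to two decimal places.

4.11%

P = D₀(1+g)/(r−g) ⇒ P(r−g) = D₀(1+g) ⇒ g(P+D₀) = P·r − D₀
g = (P·r − D₀)/(P + D₀) = (€618,486.75×0.119 − €46,300.00) / (€618,486.75 + €46,300.00) = 0.041066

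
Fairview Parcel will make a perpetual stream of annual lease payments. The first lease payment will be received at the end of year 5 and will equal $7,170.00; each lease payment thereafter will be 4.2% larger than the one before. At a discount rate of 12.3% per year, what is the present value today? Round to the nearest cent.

Value at end of year 4: C₁ / (r − g) = $7,170.00 / (0.123 − 0.042) = $88,518.5185
Discount to today: PV = $88,518.5185 / (1 + 0.123)^4 = $88,518.5185 / 1.590446 = $55,656.40

$55656.40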